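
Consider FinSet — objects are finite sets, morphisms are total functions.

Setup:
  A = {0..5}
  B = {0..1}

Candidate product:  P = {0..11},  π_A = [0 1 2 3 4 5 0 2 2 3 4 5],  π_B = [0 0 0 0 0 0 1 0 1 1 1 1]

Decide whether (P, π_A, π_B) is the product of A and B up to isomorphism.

|A|·|B| = 6·2 = 12;  |P| = 12
Check the pairing map k ↦ (π_A(k), π_B(k)):
  0 : (0,0)
  1 : (1,0)
  2 : (2,0)
  3 : (3,0)
  4 : (4,0)
  5 : (5,0)
  6 : (0,1)
  7 : (2,0)  ✗ repeats pair of k=2
  8 : (2,1)
  9 : (3,1)
  10 : (4,1)
  11 : (5,1)
distinct pairs in image: 11 / 12 needed
  → (2,0) hit at k=2 and k=7

Answer: NOT A VALID PRODUCT — duplicate pair at indices 2,7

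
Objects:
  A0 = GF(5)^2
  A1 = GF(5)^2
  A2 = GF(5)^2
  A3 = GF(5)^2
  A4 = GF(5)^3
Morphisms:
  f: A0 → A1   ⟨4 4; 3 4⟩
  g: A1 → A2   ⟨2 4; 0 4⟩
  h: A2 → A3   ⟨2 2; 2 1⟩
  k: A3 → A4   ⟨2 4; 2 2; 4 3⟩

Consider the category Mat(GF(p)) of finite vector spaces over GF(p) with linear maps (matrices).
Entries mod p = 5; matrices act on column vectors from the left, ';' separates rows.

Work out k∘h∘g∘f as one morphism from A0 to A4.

  e0=(1,0) f→(4,3) g→(0,2) h→(4,2) k→(1,2,2)
  e1=(0,1) f→(4,4) g→(4,1) h→(0,4) k→(1,3,2)
⟦path⟧: ⟨1 1; 2 3; 2 2⟩

Answer: ⟨1 1; 2 3; 2 2⟩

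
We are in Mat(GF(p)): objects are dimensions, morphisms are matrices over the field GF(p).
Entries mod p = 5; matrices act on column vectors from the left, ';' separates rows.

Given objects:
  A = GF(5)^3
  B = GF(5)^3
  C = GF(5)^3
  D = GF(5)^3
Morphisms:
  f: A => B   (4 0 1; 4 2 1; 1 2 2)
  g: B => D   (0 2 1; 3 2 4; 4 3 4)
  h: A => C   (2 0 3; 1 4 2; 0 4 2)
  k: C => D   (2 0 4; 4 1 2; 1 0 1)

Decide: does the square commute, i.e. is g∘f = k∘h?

Path 1 = f;g:
  e0=⟨1,0,0⟩ f=>⟨4,4,1⟩ g=>⟨4,4,2⟩
  e1=⟨0,1,0⟩ f=>⟨0,2,2⟩ g=>⟨1,2,4⟩
  e2=⟨0,0,1⟩ f=>⟨1,1,2⟩ g=>⟨4,3,0⟩
  composite₁ = (4 1 4; 4 2 3; 2 4 0)
Path 2 = h;k:
  e0=⟨1,0,0⟩ h=>⟨2,1,0⟩ k=>⟨4,4,2⟩
  e1=⟨0,1,0⟩ h=>⟨0,4,4⟩ k=>⟨1,2,4⟩
  e2=⟨0,0,1⟩ h=>⟨3,2,2⟩ k=>⟨4,3,0⟩
  composite₂ = (4 1 4; 4 2 3; 2 4 0)
Equal? equal; square commutes

Answer: COMMUTES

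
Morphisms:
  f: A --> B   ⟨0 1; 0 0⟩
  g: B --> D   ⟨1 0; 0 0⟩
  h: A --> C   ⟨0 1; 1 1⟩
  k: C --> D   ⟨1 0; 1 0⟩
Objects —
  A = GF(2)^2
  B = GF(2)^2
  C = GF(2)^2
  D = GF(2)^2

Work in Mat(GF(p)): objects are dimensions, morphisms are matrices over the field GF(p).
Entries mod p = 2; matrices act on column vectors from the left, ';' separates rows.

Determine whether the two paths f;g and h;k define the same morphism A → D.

1) trace f;g:
  e0=(1,0) f-->(0,0) g-->(0,0)
  e1=(0,1) f-->(1,0) g-->(1,0)
  result₁ = ⟨0 1; 0 0⟩
2) trace h;k:
  e0=(1,0) h-->(0,1) k-->(0,0)
  e1=(0,1) h-->(1,1) k-->(1,1)
  result₂ = ⟨0 1; 0 1⟩
Equal? differ; not commutative

Answer: DOES NOT COMMUTE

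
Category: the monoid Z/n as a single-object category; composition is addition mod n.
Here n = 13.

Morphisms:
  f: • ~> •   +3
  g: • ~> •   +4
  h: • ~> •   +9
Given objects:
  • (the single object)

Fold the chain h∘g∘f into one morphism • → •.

Answer: +3

Work:
  0 +3≡3 +4≡7 +9≡3  (mod 13)
⟦path⟧: +3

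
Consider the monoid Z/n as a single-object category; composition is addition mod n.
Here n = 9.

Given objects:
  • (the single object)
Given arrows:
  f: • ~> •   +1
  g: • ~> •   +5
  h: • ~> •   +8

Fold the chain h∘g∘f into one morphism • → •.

Answer: +5

Work:
  0 +1≡1 +5≡6 +8≡5  (mod 9)
⟦path⟧: +5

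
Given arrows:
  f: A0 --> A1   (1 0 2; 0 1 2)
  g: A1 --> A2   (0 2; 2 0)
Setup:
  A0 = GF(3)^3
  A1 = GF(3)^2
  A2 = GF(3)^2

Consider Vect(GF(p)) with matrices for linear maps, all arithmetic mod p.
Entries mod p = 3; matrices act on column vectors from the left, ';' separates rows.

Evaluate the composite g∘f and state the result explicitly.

Answer: (0 2 1; 2 0 1)

Trace:
  e0=⟨1,0,0⟩ f-->⟨1,0⟩ g-->⟨0,2⟩
  e1=⟨0,1,0⟩ f-->⟨0,1⟩ g-->⟨2,0⟩
  e2=⟨0,0,1⟩ f-->⟨2,2⟩ g-->⟨1,1⟩
composite: (0 2 1; 2 0 1)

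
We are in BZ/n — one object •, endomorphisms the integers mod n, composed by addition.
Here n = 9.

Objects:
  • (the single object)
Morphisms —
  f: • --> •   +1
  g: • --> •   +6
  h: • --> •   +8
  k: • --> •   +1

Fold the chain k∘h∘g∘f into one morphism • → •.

  0 +1≡1 +6≡7 +8≡6 +1≡7  (mod 9)
⟦path⟧: +7

Answer: +7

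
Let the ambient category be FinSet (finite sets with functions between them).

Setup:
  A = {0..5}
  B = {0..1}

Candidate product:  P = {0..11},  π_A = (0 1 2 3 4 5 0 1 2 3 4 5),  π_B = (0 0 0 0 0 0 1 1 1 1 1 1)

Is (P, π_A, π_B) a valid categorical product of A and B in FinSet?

|A|·|B| = 6·2 = 12;  |P| = 12
Check the pairing map k ↦ (π_A(k), π_B(k)):
  0 ↦ (0,0)
  1 ↦ (1,0)
  2 ↦ (2,0)
  3 ↦ (3,0)
  4 ↦ (4,0)
  5 ↦ (5,0)
  6 ↦ (0,1)
  7 ↦ (1,1)
  8 ↦ (2,1)
  9 ↦ (3,1)
  10 ↦ (4,1)
  11 ↦ (5,1)
distinct pairs in image: 12 / 12 needed
  → bijection onto A×B; projections well-typed.

Answer: VALID PRODUCT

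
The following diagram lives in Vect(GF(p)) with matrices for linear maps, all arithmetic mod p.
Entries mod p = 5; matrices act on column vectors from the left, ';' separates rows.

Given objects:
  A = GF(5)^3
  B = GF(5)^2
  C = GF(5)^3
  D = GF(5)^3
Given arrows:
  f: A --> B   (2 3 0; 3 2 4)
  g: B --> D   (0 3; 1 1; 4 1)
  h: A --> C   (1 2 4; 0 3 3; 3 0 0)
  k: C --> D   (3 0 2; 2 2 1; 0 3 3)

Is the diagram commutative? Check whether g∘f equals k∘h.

Answer: DOES NOT COMMUTE

Work:
Along f;g (path 1):
  e0=⟨1,0,0⟩ f-->⟨2,3⟩ g-->⟨4,0,1⟩
  e1=⟨0,1,0⟩ f-->⟨3,2⟩ g-->⟨1,0,4⟩
  e2=⟨0,0,1⟩ f-->⟨0,4⟩ g-->⟨2,4,4⟩
  composite₁ = (4 1 2; 0 0 4; 1 4 4)
Along h;k (path 2):
  e0=⟨1,0,0⟩ h-->⟨1,0,3⟩ k-->⟨4,0,4⟩
  e1=⟨0,1,0⟩ h-->⟨2,3,0⟩ k-->⟨1,0,4⟩
  e2=⟨0,0,1⟩ h-->⟨4,3,0⟩ k-->⟨2,4,4⟩
  composite₂ = (4 1 2; 0 0 4; 4 4 4)
Equal? NO — does not commute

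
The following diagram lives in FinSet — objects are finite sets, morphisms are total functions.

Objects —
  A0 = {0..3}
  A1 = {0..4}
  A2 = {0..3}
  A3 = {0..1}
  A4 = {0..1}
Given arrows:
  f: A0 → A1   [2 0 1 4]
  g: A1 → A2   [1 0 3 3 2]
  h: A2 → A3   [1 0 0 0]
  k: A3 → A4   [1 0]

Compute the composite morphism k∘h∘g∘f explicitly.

  0 f→2 g→3 h→0 k→1
  1 f→0 g→1 h→0 k→1
  2 f→1 g→0 h→1 k→0
  3 f→4 g→2 h→0 k→1
result: [1 1 0 1]

Answer: [1 1 0 1]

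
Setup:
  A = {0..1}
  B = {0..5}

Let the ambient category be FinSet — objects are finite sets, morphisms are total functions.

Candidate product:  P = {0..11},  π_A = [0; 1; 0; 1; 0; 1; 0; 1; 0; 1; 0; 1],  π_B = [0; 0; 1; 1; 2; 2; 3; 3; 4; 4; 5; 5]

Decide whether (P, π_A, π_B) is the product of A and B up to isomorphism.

Answer: VALID PRODUCT

Derivation:
|A|·|B| = 2·6 = 12;  |P| = 12
Check the pairing map k ↦ (π_A(k), π_B(k)):
  0 ↦ (0,0)
  1 ↦ (1,0)
  2 ↦ (0,1)
  3 ↦ (1,1)
  4 ↦ (0,2)
  5 ↦ (1,2)
  6 ↦ (0,3)
  7 ↦ (1,3)
  8 ↦ (0,4)
  9 ↦ (1,4)
  10 ↦ (0,5)
  11 ↦ (1,5)
distinct pairs in image: 12 / 12 needed
  → bijection onto A×B; projections well-typed.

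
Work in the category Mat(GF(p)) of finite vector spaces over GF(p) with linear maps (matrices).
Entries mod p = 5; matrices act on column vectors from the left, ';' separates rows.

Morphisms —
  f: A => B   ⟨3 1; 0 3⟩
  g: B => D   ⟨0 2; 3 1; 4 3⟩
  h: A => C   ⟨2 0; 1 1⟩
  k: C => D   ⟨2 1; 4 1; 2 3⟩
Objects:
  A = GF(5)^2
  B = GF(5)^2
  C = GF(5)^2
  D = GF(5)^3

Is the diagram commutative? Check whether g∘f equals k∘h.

1) trace f;g:
  e0=[1,0] f=>[3,0] g=>[0,4,2]
  e1=[0,1] f=>[1,3] g=>[1,1,3]
  composite₁ = ⟨0 1; 4 1; 2 3⟩
2) trace h;k:
  e0=[1,0] h=>[2,1] k=>[0,4,2]
  e1=[0,1] h=>[0,1] k=>[1,1,3]
  composite₂ = ⟨0 1; 4 1; 2 3⟩
Equal? same morphism ✓

Answer: COMMUTES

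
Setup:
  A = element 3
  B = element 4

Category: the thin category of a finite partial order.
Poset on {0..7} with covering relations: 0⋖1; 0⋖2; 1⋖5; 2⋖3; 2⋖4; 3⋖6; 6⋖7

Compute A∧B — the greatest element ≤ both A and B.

Answer: A∧B = 2

Work:
{x : x⊑A ∧ x⊑B} = {0,2}  (A=3, B=4)
  0 ⊑ 2
  2 ⊑ 2
glb = 2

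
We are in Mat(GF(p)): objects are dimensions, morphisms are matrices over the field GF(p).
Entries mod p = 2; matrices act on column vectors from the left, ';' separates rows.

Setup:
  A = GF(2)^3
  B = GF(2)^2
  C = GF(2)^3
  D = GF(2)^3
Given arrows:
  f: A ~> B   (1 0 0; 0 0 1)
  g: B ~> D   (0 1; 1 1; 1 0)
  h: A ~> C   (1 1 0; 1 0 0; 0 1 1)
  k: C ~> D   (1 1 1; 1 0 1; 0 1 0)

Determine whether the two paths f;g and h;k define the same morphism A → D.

1) trace f;g:
  e0=⟨1,0,0⟩ f~>⟨1,0⟩ g~>⟨0,1,1⟩
  e1=⟨0,1,0⟩ f~>⟨0,0⟩ g~>⟨0,0,0⟩
  e2=⟨0,0,1⟩ f~>⟨0,1⟩ g~>⟨1,1,0⟩
  composite₁ = (0 0 1; 1 0 1; 1 0 0)
2) trace h;k:
  e0=⟨1,0,0⟩ h~>⟨1,1,0⟩ k~>⟨0,1,1⟩
  e1=⟨0,1,0⟩ h~>⟨1,0,1⟩ k~>⟨0,0,0⟩
  e2=⟨0,0,1⟩ h~>⟨0,0,1⟩ k~>⟨1,1,0⟩
  composite₂ = (0 0 1; 1 0 1; 1 0 0)
Equal? equal; square commutes

Answer: COMMUTES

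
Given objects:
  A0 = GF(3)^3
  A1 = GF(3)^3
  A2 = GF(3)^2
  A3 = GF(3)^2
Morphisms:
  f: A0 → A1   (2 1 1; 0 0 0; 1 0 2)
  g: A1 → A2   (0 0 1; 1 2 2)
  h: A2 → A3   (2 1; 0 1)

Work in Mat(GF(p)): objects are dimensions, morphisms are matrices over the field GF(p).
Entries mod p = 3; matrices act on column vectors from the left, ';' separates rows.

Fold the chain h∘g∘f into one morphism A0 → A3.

  e0=⟨1,0,0⟩ f→⟨2,0,1⟩ g→⟨1,1⟩ h→⟨0,1⟩
  e1=⟨0,1,0⟩ f→⟨1,0,0⟩ g→⟨0,1⟩ h→⟨1,1⟩
  e2=⟨0,0,1⟩ f→⟨1,0,2⟩ g→⟨2,2⟩ h→⟨0,2⟩
composite: (0 1 0; 1 1 2)

Answer: (0 1 0; 1 1 2)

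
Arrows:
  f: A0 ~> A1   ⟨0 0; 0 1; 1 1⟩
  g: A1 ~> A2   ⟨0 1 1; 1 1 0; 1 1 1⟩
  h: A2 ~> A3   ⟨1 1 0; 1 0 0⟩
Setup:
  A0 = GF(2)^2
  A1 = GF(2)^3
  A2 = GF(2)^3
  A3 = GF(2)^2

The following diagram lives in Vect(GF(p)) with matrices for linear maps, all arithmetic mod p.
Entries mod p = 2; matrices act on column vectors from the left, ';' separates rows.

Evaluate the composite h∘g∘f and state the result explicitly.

  e0=[1,0] f~>[0,0,1] g~>[1,0,1] h~>[1,1]
  e1=[0,1] f~>[0,1,1] g~>[0,1,0] h~>[1,0]
⟦path⟧: ⟨1 1; 1 0⟩

Answer: ⟨1 1; 1 0⟩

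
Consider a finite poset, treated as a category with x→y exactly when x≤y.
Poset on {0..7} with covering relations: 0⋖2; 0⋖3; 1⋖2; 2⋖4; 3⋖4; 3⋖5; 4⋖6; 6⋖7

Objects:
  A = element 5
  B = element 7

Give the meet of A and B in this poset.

Answer: A∧B = 3

Trace:
Lower bounds of A=5 and B=7: {0,3}
  0 <= 3
  3 <= 3
glb = 3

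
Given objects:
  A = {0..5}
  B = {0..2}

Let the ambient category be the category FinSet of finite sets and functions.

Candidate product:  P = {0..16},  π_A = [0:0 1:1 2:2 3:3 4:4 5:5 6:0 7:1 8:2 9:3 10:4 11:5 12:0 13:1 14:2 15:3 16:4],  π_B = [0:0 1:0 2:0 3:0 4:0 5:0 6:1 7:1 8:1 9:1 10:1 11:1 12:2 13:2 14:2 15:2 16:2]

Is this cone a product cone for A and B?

Answer: NOT A VALID PRODUCT — |P|=17 ≠ |A|·|B|=18

Trace:
|A|·|B| = 6·3 = 18;  |P| = 17
  → cardinalities differ; no bijection possible.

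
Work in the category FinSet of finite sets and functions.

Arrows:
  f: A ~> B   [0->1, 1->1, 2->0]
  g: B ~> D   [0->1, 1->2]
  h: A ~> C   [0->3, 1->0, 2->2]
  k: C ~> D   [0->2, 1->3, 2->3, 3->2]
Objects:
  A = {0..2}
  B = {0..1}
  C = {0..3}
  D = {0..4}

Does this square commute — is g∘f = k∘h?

Answer: DOES NOT COMMUTE

Trace:
Along f;g (path 1):
  0 f~>1 g~>2
  1 f~>1 g~>2
  2 f~>0 g~>1
  ⟦path⟧₁ = [0->2, 1->2, 2->1]
Along h;k (path 2):
  0 h~>3 k~>2
  1 h~>0 k~>2
  2 h~>2 k~>3
  ⟦path⟧₂ = [0->2, 1->2, 2->3]
Equal? distinct morphisms ✗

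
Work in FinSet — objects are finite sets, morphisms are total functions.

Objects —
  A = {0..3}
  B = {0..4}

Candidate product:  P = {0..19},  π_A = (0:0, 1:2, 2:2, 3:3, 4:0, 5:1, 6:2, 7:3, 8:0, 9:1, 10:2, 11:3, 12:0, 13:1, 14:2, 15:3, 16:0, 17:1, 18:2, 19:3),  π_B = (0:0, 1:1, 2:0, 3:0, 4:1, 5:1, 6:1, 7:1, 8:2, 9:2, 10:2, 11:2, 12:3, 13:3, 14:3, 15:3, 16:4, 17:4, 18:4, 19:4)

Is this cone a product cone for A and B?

Answer: NOT A VALID PRODUCT — duplicate pair at indices 6,1

Derivation:
|A|·|B| = 4·5 = 20;  |P| = 20
Check the pairing map k ↦ (π_A(k), π_B(k)):
  0 : (0,0)
  1 : (2,1)
  2 : (2,0)
  3 : (3,0)
  4 : (0,1)
  5 : (1,1)
  6 : (2,1)  ✗ repeats pair of k=1
  7 : (3,1)
  8 : (0,2)
  9 : (1,2)
  10 : (2,2)
  11 : (3,2)
  12 : (0,3)
  13 : (1,3)
  14 : (2,3)
  15 : (3,3)
  16 : (0,4)
  17 : (1,4)
  18 : (2,4)
  19 : (3,4)
distinct pairs in image: 19 / 20 needed
  → (2,1) hit at k=1 and k=6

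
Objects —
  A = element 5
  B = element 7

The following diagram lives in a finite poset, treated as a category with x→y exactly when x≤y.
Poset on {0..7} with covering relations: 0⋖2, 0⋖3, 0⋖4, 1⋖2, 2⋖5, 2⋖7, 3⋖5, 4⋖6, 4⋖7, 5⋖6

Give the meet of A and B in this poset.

Answer: A∧B = 2

Work:
Common predecessors of 5,7: {0,1,2}
  0 ≤ 2
  1 ≤ 2
  2 ≤ 2
glb = 2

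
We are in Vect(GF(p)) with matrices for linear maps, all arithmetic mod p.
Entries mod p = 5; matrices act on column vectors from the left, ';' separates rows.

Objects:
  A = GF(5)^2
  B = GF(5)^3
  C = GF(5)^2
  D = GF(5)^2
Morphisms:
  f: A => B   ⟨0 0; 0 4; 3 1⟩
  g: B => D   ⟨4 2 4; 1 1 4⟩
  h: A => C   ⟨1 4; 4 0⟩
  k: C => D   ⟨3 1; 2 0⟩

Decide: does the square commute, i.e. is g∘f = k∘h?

Answer: COMMUTES

Work:
1) trace f;g:
  e0=[1,0] f=>[0,0,3] g=>[2,2]
  e1=[0,1] f=>[0,4,1] g=>[2,3]
  composite₁ = ⟨2 2; 2 3⟩
2) trace h;k:
  e0=[1,0] h=>[1,4] k=>[2,2]
  e1=[0,1] h=>[4,0] k=>[2,3]
  composite₂ = ⟨2 2; 2 3⟩
Equal? equal; square commutes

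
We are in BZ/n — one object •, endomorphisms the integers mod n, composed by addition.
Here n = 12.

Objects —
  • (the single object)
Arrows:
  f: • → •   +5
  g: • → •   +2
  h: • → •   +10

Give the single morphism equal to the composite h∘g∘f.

  0 +5≡5 +2≡7 +10≡5  (mod 12)
result: +5

Answer: +5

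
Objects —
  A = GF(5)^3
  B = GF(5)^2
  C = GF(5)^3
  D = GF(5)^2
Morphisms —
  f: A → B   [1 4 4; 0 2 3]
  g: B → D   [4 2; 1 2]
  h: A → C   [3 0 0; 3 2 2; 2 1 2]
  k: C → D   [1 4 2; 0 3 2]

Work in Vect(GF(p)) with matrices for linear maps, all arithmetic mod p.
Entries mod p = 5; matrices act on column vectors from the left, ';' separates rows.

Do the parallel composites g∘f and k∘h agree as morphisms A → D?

Path 1 = f;g:
  e0=⟨1,0,0⟩ f→⟨1,0⟩ g→⟨4,1⟩
  e1=⟨0,1,0⟩ f→⟨4,2⟩ g→⟨0,3⟩
  e2=⟨0,0,1⟩ f→⟨4,3⟩ g→⟨2,0⟩
  composite₁ = [4 0 2; 1 3 0]
Path 2 = h;k:
  e0=⟨1,0,0⟩ h→⟨3,3,2⟩ k→⟨4,3⟩
  e1=⟨0,1,0⟩ h→⟨0,2,1⟩ k→⟨0,3⟩
  e2=⟨0,0,1⟩ h→⟨0,2,2⟩ k→⟨2,0⟩
  composite₂ = [4 0 2; 3 3 0]
Equal? differ; not commutative

Answer: DOES NOT COMMUTE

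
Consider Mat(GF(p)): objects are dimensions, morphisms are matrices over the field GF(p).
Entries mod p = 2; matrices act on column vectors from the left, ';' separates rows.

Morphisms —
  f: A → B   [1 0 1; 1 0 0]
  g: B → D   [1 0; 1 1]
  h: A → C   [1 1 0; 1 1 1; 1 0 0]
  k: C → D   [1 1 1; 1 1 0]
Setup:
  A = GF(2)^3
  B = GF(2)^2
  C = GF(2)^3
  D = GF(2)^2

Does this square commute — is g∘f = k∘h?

Along f;g (path 1):
  e0=[1,0,0] f→[1,1] g→[1,0]
  e1=[0,1,0] f→[0,0] g→[0,0]
  e2=[0,0,1] f→[1,0] g→[1,1]
  composite₁ = [1 0 1; 0 0 1]
Along h;k (path 2):
  e0=[1,0,0] h→[1,1,1] k→[1,0]
  e1=[0,1,0] h→[1,1,0] k→[0,0]
  e2=[0,0,1] h→[0,1,0] k→[1,1]
  composite₂ = [1 0 1; 0 0 1]
Equal? YES — commutes

Answer: COMMUTES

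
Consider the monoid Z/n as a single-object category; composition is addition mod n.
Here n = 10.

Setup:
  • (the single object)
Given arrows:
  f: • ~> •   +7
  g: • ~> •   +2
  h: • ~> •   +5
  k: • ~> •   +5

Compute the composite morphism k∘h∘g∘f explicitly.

  0 +7≡7 +2≡9 +5≡4 +5≡9  (mod 10)
⟦path⟧: +9

Answer: +9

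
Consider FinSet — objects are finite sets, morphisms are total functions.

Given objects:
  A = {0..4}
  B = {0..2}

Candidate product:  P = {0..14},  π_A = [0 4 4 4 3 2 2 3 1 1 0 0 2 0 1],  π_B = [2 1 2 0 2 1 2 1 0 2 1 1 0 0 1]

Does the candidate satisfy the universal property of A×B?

Answer: NOT A VALID PRODUCT — duplicate pair at indices 11,10

Trace:
|A|·|B| = 5·3 = 15;  |P| = 15
Check the pairing map k ↦ (π_A(k), π_B(k)):
  0 : (0,2)
  1 : (4,1)
  2 : (4,2)
  3 : (4,0)
  4 : (3,2)
  5 : (2,1)
  6 : (2,2)
  7 : (3,1)
  8 : (1,0)
  9 : (1,2)
  10 : (0,1)
  11 : (0,1)  ✗ repeats pair of k=10
  12 : (2,0)
  13 : (0,0)
  14 : (1,1)
distinct pairs in image: 14 / 15 needed
  → (0,1) hit at k=10 and k=11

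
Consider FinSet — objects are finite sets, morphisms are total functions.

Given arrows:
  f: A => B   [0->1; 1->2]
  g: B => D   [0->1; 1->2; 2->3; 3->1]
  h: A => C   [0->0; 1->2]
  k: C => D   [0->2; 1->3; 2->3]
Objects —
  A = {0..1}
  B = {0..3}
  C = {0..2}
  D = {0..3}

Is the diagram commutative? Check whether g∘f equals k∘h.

Answer: COMMUTES

Derivation:
Path 1 = f;g:
  0 f=>1 g=>2
  1 f=>2 g=>3
  ⟦path⟧₁ = [0->2; 1->3]
Path 2 = h;k:
  0 h=>0 k=>2
  1 h=>2 k=>3
  ⟦path⟧₂ = [0->2; 1->3]
Equal? equal; square commutes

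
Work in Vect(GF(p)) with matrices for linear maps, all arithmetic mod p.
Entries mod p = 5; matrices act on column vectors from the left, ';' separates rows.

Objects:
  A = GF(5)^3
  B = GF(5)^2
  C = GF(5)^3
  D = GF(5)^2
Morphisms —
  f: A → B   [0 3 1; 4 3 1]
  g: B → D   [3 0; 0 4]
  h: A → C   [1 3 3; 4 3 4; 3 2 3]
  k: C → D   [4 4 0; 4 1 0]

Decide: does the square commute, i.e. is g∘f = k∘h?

1) trace f;g:
  e0=(1,0,0) f→(0,4) g→(0,1)
  e1=(0,1,0) f→(3,3) g→(4,2)
  e2=(0,0,1) f→(1,1) g→(3,4)
  ⟦path⟧₁ = [0 4 3; 1 2 4]
2) trace h;k:
  e0=(1,0,0) h→(1,4,3) k→(0,3)
  e1=(0,1,0) h→(3,3,2) k→(4,0)
  e2=(0,0,1) h→(3,4,3) k→(3,1)
  ⟦path⟧₂ = [0 4 3; 3 0 1]
Equal? differ; not commutative

Answer: DOES NOT COMMUTE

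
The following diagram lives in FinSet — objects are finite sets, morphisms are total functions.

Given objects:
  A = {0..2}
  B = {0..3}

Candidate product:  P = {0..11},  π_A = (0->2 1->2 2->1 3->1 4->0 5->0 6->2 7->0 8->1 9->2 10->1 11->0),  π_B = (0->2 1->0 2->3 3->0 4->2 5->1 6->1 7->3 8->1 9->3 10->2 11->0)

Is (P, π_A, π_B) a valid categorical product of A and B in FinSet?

Answer: VALID PRODUCT

Derivation:
|A|·|B| = 3·4 = 12;  |P| = 12
Check the pairing map k ↦ (π_A(k), π_B(k)):
  0 -> (2,2)
  1 -> (2,0)
  2 -> (1,3)
  3 -> (1,0)
  4 -> (0,2)
  5 -> (0,1)
  6 -> (2,1)
  7 -> (0,3)
  8 -> (1,1)
  9 -> (2,3)
  10 -> (1,2)
  11 -> (0,0)
distinct pairs in image: 12 / 12 needed
  → bijection onto A×B; projections well-typed.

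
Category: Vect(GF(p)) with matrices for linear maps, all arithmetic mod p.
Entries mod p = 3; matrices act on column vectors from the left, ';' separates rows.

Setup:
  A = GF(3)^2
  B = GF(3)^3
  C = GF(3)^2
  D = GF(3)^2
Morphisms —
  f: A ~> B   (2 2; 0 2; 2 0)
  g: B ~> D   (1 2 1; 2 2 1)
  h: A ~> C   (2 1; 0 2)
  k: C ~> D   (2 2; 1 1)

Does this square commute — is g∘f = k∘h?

Answer: DOES NOT COMMUTE

Trace:
1) trace f;g:
  e0=[1,0] f~>[2,0,2] g~>[1,0]
  e1=[0,1] f~>[2,2,0] g~>[0,2]
  result₁ = (1 0; 0 2)
2) trace h;k:
  e0=[1,0] h~>[2,0] k~>[1,2]
  e1=[0,1] h~>[1,2] k~>[0,0]
  result₂ = (1 0; 2 0)
Equal? differ; not commutative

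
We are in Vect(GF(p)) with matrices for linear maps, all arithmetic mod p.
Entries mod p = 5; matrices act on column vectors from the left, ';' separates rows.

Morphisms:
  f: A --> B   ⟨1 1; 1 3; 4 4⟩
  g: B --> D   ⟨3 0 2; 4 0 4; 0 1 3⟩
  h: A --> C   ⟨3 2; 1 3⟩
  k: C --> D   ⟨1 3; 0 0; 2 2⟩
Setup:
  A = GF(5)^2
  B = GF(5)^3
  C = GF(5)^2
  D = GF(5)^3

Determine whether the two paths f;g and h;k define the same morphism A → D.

Along f;g (path 1):
  e0=[1,0] f-->[1,1,4] g-->[1,0,3]
  e1=[0,1] f-->[1,3,4] g-->[1,0,0]
  result₁ = ⟨1 1; 0 0; 3 0⟩
Along h;k (path 2):
  e0=[1,0] h-->[3,1] k-->[1,0,3]
  e1=[0,1] h-->[2,3] k-->[1,0,0]
  result₂ = ⟨1 1; 0 0; 3 0⟩
Equal? YES — commutes

Answer: COMMUTES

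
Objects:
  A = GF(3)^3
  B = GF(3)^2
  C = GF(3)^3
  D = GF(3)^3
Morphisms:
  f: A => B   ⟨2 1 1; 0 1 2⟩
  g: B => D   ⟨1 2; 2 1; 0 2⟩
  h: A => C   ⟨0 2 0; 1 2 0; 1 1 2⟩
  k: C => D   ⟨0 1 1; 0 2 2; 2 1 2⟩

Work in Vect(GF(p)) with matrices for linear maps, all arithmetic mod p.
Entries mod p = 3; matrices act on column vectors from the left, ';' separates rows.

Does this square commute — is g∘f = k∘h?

1) trace f;g:
  e0=(1,0,0) f=>(2,0) g=>(2,1,0)
  e1=(0,1,0) f=>(1,1) g=>(0,0,2)
  e2=(0,0,1) f=>(1,2) g=>(2,1,1)
  ⟦path⟧₁ = ⟨2 0 2; 1 0 1; 0 2 1⟩
2) trace h;k:
  e0=(1,0,0) h=>(0,1,1) k=>(2,1,0)
  e1=(0,1,0) h=>(2,2,1) k=>(0,0,2)
  e2=(0,0,1) h=>(0,0,2) k=>(2,1,1)
  ⟦path⟧₂ = ⟨2 0 2; 1 0 1; 0 2 1⟩
Equal? same morphism ✓

Answer: COMMUTES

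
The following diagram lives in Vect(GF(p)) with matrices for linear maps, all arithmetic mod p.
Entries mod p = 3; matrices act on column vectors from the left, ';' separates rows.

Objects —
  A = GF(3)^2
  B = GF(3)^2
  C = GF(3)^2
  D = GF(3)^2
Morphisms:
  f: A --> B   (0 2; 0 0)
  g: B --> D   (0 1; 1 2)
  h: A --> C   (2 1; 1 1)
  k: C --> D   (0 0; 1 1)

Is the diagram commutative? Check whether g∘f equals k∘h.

Answer: COMMUTES

Trace:
Path 1 = f;g:
  e0=(1,0) f-->(0,0) g-->(0,0)
  e1=(0,1) f-->(2,0) g-->(0,2)
  result₁ = (0 0; 0 2)
Path 2 = h;k:
  e0=(1,0) h-->(2,1) k-->(0,0)
  e1=(0,1) h-->(1,1) k-->(0,2)
  result₂ = (0 0; 0 2)
Equal? YES — commutes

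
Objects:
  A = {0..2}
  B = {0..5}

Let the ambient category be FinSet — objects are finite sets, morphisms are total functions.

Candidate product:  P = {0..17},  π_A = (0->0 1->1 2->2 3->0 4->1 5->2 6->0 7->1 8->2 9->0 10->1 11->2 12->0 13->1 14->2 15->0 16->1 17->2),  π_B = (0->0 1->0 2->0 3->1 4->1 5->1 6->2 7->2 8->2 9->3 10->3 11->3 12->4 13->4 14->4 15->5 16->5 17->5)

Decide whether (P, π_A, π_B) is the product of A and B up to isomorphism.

Answer: VALID PRODUCT

Work:
|A|·|B| = 3·6 = 18;  |P| = 18
Check the pairing map k ↦ (π_A(k), π_B(k)):
  0 -> (0,0)
  1 -> (1,0)
  2 -> (2,0)
  3 -> (0,1)
  4 -> (1,1)
  5 -> (2,1)
  6 -> (0,2)
  7 -> (1,2)
  8 -> (2,2)
  9 -> (0,3)
  10 -> (1,3)
  11 -> (2,3)
  12 -> (0,4)
  13 -> (1,4)
  14 -> (2,4)
  15 -> (0,5)
  16 -> (1,5)
  17 -> (2,5)
distinct pairs in image: 18 / 18 needed
  → bijection onto A×B; projections well-typed.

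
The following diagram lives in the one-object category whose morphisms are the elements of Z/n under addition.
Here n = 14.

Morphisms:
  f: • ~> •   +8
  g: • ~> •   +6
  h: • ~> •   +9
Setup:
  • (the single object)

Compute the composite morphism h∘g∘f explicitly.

Answer: +9

Work:
  0 +8≡8 +6≡0 +9≡9  (mod 14)
composite: +9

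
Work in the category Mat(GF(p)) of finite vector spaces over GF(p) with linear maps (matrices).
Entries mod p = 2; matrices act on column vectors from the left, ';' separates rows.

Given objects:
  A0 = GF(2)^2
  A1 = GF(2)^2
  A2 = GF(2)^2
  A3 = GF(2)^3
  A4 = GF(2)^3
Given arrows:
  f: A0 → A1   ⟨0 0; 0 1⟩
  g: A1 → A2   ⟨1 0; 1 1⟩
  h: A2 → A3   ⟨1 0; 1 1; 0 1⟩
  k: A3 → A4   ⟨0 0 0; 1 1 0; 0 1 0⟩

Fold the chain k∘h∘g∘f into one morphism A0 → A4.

  e0=[1,0] f→[0,0] g→[0,0] h→[0,0,0] k→[0,0,0]
  e1=[0,1] f→[0,1] g→[0,1] h→[0,1,1] k→[0,1,1]
⟦path⟧: ⟨0 0; 0 1; 0 1⟩

Answer: ⟨0 0; 0 1; 0 1⟩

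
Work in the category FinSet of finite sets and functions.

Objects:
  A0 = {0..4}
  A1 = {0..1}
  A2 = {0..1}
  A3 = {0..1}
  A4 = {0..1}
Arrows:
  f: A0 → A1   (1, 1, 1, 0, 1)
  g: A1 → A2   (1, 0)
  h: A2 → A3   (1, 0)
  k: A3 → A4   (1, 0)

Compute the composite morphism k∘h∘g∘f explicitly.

  0 f→1 g→0 h→1 k→0
  1 f→1 g→0 h→1 k→0
  2 f→1 g→0 h→1 k→0
  3 f→0 g→1 h→0 k→1
  4 f→1 g→0 h→1 k→0
composite: (0, 0, 0, 1, 0)

Answer: (0, 0, 0, 1, 0)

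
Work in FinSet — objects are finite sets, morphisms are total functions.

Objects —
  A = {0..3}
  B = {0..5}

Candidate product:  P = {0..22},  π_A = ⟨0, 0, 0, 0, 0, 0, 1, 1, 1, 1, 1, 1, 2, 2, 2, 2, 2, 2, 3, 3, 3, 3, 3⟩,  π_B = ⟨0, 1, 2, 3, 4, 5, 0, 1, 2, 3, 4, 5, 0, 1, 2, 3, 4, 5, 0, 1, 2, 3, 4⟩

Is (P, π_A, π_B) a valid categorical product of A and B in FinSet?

|A|·|B| = 4·6 = 24;  |P| = 23
  → cardinalities differ; no bijection possible.

Answer: NOT A VALID PRODUCT — |P|=23 ≠ |A|·|B|=24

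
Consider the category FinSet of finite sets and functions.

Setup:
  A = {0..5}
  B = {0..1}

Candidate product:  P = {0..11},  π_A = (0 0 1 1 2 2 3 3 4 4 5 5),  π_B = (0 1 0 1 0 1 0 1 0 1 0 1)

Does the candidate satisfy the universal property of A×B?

Answer: VALID PRODUCT

Derivation:
|A|·|B| = 6·2 = 12;  |P| = 12
Check the pairing map k ↦ (π_A(k), π_B(k)):
  0 ↦ (0,0)
  1 ↦ (0,1)
  2 ↦ (1,0)
  3 ↦ (1,1)
  4 ↦ (2,0)
  5 ↦ (2,1)
  6 ↦ (3,0)
  7 ↦ (3,1)
  8 ↦ (4,0)
  9 ↦ (4,1)
  10 ↦ (5,0)
  11 ↦ (5,1)
distinct pairs in image: 12 / 12 needed
  → bijection onto A×B; projections well-typed.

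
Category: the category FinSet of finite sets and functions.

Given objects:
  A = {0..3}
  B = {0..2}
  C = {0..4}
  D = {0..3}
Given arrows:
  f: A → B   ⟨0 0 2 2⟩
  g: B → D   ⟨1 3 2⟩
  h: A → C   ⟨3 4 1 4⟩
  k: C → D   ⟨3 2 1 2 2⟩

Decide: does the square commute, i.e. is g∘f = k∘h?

Answer: DOES NOT COMMUTE

Derivation:
1) trace f;g:
  0 f→0 g→1
  1 f→0 g→1
  2 f→2 g→2
  3 f→2 g→2
  composite₁ = ⟨1 1 2 2⟩
2) trace h;k:
  0 h→3 k→2
  1 h→4 k→2
  2 h→1 k→2
  3 h→4 k→2
  composite₂ = ⟨2 2 2 2⟩
Equal? differ; not commutative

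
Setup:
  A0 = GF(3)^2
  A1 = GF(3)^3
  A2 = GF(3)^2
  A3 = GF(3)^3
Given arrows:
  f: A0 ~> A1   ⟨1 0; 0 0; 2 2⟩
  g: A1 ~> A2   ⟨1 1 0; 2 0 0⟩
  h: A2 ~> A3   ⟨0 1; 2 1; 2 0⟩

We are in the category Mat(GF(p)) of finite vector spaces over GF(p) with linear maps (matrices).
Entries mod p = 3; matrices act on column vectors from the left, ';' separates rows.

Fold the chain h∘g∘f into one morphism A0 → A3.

  e0=[1,0] f~>[1,0,2] g~>[1,2] h~>[2,1,2]
  e1=[0,1] f~>[0,0,2] g~>[0,0] h~>[0,0,0]
result: ⟨2 0; 1 0; 2 0⟩

Answer: ⟨2 0; 1 0; 2 0⟩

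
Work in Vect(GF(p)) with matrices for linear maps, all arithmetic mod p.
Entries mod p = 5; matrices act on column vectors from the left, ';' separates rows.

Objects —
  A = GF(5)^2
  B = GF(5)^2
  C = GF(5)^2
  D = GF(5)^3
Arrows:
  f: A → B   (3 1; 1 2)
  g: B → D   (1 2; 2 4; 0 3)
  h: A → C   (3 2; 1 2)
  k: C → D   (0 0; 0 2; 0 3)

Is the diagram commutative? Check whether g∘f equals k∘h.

Answer: DOES NOT COMMUTE

Trace:
Path 1 = f;g:
  e0=⟨1,0⟩ f→⟨3,1⟩ g→⟨0,0,3⟩
  e1=⟨0,1⟩ f→⟨1,2⟩ g→⟨0,0,1⟩
  ⟦path⟧₁ = (0 0; 0 0; 3 1)
Path 2 = h;k:
  e0=⟨1,0⟩ h→⟨3,1⟩ k→⟨0,2,3⟩
  e1=⟨0,1⟩ h→⟨2,2⟩ k→⟨0,4,1⟩
  ⟦path⟧₂ = (0 0; 2 4; 3 1)
Equal? NO — does not commute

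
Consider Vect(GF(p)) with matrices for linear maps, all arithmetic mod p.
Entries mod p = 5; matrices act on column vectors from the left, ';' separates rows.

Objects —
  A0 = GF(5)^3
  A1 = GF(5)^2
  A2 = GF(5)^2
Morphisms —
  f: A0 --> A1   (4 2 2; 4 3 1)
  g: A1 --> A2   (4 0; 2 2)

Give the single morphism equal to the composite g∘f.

  e0=⟨1,0,0⟩ f-->⟨4,4⟩ g-->⟨1,1⟩
  e1=⟨0,1,0⟩ f-->⟨2,3⟩ g-->⟨3,0⟩
  e2=⟨0,0,1⟩ f-->⟨2,1⟩ g-->⟨3,1⟩
⟦path⟧: (1 3 3; 1 0 1)

Answer: (1 3 3; 1 0 1)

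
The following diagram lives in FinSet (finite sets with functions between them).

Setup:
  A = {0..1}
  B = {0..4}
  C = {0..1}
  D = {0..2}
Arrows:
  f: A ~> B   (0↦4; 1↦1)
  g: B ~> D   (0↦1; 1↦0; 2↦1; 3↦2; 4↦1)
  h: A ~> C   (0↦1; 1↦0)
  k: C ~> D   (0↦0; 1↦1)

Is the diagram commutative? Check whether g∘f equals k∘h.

Answer: COMMUTES

Derivation:
1) trace f;g:
  0 f~>4 g~>1
  1 f~>1 g~>0
  ⟦path⟧₁ = (0↦1; 1↦0)
2) trace h;k:
  0 h~>1 k~>1
  1 h~>0 k~>0
  ⟦path⟧₂ = (0↦1; 1↦0)
Equal? equal; square commutes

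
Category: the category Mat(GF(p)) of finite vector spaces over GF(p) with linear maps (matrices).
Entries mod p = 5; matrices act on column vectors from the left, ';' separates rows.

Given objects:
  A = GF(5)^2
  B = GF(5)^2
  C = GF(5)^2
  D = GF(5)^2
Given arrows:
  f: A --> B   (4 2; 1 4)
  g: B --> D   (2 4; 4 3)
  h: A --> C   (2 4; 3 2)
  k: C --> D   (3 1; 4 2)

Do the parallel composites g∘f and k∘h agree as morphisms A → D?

Path 1 = f;g:
  e0=[1,0] f-->[4,1] g-->[2,4]
  e1=[0,1] f-->[2,4] g-->[0,0]
  composite₁ = (2 0; 4 0)
Path 2 = h;k:
  e0=[1,0] h-->[2,3] k-->[4,4]
  e1=[0,1] h-->[4,2] k-->[4,0]
  composite₂ = (4 4; 4 0)
Equal? distinct morphisms ✗

Answer: DOES NOT COMMUTE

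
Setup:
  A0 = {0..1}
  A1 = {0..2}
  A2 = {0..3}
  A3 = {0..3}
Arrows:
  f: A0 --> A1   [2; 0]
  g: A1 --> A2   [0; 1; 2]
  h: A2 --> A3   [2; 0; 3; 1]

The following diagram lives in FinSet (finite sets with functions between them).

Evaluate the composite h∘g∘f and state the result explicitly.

  0 f-->2 g-->2 h-->3
  1 f-->0 g-->0 h-->2
composite: [3; 2]

Answer: [3; 2]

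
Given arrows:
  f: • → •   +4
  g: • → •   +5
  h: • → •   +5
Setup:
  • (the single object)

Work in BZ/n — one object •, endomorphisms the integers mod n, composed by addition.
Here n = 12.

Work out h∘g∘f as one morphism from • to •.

  0 +4≡4 +5≡9 +5≡2  (mod 12)
⟦path⟧: +2

Answer: +2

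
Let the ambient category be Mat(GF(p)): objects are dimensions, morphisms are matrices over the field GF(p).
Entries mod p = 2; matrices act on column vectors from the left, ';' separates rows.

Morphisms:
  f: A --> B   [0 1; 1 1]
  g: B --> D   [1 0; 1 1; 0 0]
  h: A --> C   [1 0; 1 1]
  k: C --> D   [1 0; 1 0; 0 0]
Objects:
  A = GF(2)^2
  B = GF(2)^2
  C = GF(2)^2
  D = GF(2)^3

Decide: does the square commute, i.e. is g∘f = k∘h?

Answer: DOES NOT COMMUTE

Derivation:
Along f;g (path 1):
  e0=(1,0) f-->(0,1) g-->(0,1,0)
  e1=(0,1) f-->(1,1) g-->(1,0,0)
  composite₁ = [0 1; 1 0; 0 0]
Along h;k (path 2):
  e0=(1,0) h-->(1,1) k-->(1,1,0)
  e1=(0,1) h-->(0,1) k-->(0,0,0)
  composite₂ = [1 0; 1 0; 0 0]
Equal? differ; not commutative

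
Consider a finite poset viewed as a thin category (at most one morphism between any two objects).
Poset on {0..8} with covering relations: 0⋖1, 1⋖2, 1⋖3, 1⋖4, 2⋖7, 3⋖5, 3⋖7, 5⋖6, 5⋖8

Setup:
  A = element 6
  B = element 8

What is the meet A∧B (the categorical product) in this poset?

Answer: A∧B = 5

Trace:
Lower bounds of A=6 and B=8: {0,1,3,5}
  0 <= 5
  1 <= 5
  3 <= 5
  5 <= 5
glb = 5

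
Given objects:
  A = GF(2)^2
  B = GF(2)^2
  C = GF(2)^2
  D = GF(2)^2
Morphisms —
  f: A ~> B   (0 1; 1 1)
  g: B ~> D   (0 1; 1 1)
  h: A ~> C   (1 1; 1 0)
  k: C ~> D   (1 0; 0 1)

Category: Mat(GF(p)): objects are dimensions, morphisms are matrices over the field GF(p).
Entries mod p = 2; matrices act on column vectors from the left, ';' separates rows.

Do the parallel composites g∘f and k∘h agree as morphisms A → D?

1) trace f;g:
  e0=[1,0] f~>[0,1] g~>[1,1]
  e1=[0,1] f~>[1,1] g~>[1,0]
  composite₁ = (1 1; 1 0)
2) trace h;k:
  e0=[1,0] h~>[1,1] k~>[1,1]
  e1=[0,1] h~>[1,0] k~>[1,0]
  composite₂ = (1 1; 1 0)
Equal? YES — commutes

Answer: COMMUTES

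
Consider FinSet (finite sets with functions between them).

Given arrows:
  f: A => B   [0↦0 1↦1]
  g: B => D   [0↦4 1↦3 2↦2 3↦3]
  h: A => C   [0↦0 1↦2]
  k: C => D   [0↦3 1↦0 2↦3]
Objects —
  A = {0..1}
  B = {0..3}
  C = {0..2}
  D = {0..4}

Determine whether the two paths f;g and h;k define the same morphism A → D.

1) trace f;g:
  0 f=>0 g=>4
  1 f=>1 g=>3
  result₁ = [0↦4 1↦3]
2) trace h;k:
  0 h=>0 k=>3
  1 h=>2 k=>3
  result₂ = [0↦3 1↦3]
Equal? differ; not commutative

Answer: DOES NOT COMMUTE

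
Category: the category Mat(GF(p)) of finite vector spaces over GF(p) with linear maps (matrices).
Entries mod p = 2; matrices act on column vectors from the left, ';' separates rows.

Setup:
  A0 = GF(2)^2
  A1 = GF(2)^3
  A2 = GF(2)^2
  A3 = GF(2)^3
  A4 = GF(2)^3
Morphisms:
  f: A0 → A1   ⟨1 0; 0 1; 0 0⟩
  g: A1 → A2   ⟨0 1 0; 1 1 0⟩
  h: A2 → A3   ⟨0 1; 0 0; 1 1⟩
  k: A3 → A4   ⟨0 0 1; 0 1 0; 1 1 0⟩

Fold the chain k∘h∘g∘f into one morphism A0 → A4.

  e0=⟨1,0⟩ f→⟨1,0,0⟩ g→⟨0,1⟩ h→⟨1,0,1⟩ k→⟨1,0,1⟩
  e1=⟨0,1⟩ f→⟨0,1,0⟩ g→⟨1,1⟩ h→⟨1,0,0⟩ k→⟨0,0,1⟩
composite: ⟨1 0; 0 0; 1 1⟩

Answer: ⟨1 0; 0 0; 1 1⟩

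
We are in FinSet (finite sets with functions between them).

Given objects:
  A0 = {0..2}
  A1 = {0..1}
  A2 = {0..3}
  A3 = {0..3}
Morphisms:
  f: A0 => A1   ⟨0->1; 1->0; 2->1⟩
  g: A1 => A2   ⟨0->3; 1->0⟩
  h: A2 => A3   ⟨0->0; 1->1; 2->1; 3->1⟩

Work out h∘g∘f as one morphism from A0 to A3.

  0 f=>1 g=>0 h=>0
  1 f=>0 g=>3 h=>1
  2 f=>1 g=>0 h=>0
result: ⟨0->0; 1->1; 2->0⟩

Answer: ⟨0->0; 1->1; 2->0⟩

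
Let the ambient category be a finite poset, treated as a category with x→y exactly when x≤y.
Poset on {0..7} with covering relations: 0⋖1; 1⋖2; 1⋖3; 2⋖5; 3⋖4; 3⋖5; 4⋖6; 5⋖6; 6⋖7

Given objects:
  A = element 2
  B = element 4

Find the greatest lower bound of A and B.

{x : x≤A ∧ x≤B} = {0,1}  (A=2, B=4)
  0 ≤ 1
  1 ≤ 1
glb = 1

Answer: A∧B = 1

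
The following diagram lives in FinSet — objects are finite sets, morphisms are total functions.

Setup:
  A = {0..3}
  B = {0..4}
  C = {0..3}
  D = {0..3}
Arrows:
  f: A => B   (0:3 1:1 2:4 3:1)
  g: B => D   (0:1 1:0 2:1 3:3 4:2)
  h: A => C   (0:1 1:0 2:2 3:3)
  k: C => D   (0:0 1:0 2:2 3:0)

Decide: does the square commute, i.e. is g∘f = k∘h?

Answer: DOES NOT COMMUTE

Work:
Path 1 = f;g:
  0 f=>3 g=>3
  1 f=>1 g=>0
  2 f=>4 g=>2
  3 f=>1 g=>0
  result₁ = (0:3 1:0 2:2 3:0)
Path 2 = h;k:
  0 h=>1 k=>0
  1 h=>0 k=>0
  2 h=>2 k=>2
  3 h=>3 k=>0
  result₂ = (0:0 1:0 2:2 3:0)
Equal? differ; not commutative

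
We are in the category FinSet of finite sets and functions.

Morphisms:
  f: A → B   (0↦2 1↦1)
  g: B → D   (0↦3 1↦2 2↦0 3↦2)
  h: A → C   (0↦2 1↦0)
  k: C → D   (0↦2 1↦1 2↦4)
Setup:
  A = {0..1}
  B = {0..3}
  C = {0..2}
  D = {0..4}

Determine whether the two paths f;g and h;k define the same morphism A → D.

Answer: DOES NOT COMMUTE

Work:
Path 1 = f;g:
  0 f→2 g→0
  1 f→1 g→2
  ⟦path⟧₁ = (0↦0 1↦2)
Path 2 = h;k:
  0 h→2 k→4
  1 h→0 k→2
  ⟦path⟧₂ = (0↦4 1↦2)
Equal? differ; not commutative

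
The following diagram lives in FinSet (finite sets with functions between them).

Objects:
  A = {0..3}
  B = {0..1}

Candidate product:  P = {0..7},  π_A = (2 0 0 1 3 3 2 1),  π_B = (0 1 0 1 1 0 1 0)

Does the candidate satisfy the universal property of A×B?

|A|·|B| = 4·2 = 8;  |P| = 8
Check the pairing map k ↦ (π_A(k), π_B(k)):
  0 : (2,0)
  1 : (0,1)
  2 : (0,0)
  3 : (1,1)
  4 : (3,1)
  5 : (3,0)
  6 : (2,1)
  7 : (1,0)
distinct pairs in image: 8 / 8 needed
  → bijection onto A×B; projections well-typed.

Answer: VALID PRODUCT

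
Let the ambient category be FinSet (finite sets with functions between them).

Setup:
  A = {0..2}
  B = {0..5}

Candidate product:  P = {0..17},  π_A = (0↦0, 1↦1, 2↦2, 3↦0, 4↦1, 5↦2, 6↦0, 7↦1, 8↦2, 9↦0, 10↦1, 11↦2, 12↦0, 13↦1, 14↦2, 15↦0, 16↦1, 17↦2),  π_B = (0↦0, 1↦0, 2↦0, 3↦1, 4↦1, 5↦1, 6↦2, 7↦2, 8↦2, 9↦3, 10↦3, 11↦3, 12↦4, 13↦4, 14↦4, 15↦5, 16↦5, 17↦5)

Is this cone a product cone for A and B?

Answer: VALID PRODUCT

Derivation:
|A|·|B| = 3·6 = 18;  |P| = 18
Check the pairing map k ↦ (π_A(k), π_B(k)):
  0 ↦ (0,0)
  1 ↦ (1,0)
  2 ↦ (2,0)
  3 ↦ (0,1)
  4 ↦ (1,1)
  5 ↦ (2,1)
  6 ↦ (0,2)
  7 ↦ (1,2)
  8 ↦ (2,2)
  9 ↦ (0,3)
  10 ↦ (1,3)
  11 ↦ (2,3)
  12 ↦ (0,4)
  13 ↦ (1,4)
  14 ↦ (2,4)
  15 ↦ (0,5)
  16 ↦ (1,5)
  17 ↦ (2,5)
distinct pairs in image: 18 / 18 needed
  → bijection onto A×B; projections well-typed.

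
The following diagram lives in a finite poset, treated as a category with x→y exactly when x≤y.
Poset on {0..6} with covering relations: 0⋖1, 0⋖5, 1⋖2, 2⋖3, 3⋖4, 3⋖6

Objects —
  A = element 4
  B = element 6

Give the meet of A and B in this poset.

Answer: A∧B = 3

Trace:
{x : x≤A ∧ x≤B} = {0,1,2,3}  (A=4, B=6)
  0 ≤ 3
  1 ≤ 3
  2 ≤ 3
  3 ≤ 3
glb = 3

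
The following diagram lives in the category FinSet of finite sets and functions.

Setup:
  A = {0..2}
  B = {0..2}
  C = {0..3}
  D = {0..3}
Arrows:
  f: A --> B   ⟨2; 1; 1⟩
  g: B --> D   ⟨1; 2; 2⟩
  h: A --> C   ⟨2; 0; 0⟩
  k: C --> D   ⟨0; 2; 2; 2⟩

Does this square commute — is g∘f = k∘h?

Answer: DOES NOT COMMUTE

Derivation:
1) trace f;g:
  0 f-->2 g-->2
  1 f-->1 g-->2
  2 f-->1 g-->2
  ⟦path⟧₁ = ⟨2; 2; 2⟩
2) trace h;k:
  0 h-->2 k-->2
  1 h-->0 k-->0
  2 h-->0 k-->0
  ⟦path⟧₂ = ⟨2; 0; 0⟩
Equal? NO — does not commute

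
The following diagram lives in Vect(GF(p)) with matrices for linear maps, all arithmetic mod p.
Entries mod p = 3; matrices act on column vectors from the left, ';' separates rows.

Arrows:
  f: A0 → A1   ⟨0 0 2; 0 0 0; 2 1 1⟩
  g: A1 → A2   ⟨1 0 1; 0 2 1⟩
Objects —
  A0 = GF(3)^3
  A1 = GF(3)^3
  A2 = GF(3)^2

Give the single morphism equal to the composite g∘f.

  e0=(1,0,0) f→(0,0,2) g→(2,2)
  e1=(0,1,0) f→(0,0,1) g→(1,1)
  e2=(0,0,1) f→(2,0,1) g→(0,1)
result: ⟨2 1 0; 2 1 1⟩

Answer: ⟨2 1 0; 2 1 1⟩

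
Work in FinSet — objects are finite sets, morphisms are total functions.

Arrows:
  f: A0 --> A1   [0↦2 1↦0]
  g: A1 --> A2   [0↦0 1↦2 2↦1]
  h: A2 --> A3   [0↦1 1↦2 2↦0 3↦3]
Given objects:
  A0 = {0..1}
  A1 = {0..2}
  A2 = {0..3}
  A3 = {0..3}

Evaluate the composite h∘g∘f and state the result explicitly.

Answer: [0↦2 1↦1]

Trace:
  0 f-->2 g-->1 h-->2
  1 f-->0 g-->0 h-->1
result: [0↦2 1↦1]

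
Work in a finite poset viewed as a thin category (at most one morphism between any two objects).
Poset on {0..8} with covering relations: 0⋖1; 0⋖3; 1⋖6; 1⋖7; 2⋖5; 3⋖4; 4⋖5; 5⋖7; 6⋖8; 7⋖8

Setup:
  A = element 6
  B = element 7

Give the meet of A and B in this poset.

{x : x<=A ∧ x<=B} = {0,1}  (A=6, B=7)
  0 <= 1
  1 <= 1
glb = 1

Answer: A∧B = 1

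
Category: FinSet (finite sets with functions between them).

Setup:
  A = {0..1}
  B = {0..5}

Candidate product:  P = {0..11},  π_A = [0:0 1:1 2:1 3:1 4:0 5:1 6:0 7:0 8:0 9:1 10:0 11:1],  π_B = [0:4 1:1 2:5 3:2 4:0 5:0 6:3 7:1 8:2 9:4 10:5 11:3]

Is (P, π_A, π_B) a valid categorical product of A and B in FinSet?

Answer: VALID PRODUCT

Work:
|A|·|B| = 2·6 = 12;  |P| = 12
Check the pairing map k ↦ (π_A(k), π_B(k)):
  0 : (0,4)
  1 : (1,1)
  2 : (1,5)
  3 : (1,2)
  4 : (0,0)
  5 : (1,0)
  6 : (0,3)
  7 : (0,1)
  8 : (0,2)
  9 : (1,4)
  10 : (0,5)
  11 : (1,3)
distinct pairs in image: 12 / 12 needed
  → bijection onto A×B; projections well-typed.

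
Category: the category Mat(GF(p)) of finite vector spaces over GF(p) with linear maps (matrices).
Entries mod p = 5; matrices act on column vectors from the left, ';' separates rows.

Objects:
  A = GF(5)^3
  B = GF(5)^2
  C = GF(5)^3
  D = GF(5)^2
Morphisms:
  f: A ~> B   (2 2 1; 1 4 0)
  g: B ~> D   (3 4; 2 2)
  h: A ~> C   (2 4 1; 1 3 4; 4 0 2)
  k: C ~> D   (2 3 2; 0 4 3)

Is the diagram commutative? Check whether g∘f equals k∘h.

1) trace f;g:
  e0=[1,0,0] f~>[2,1] g~>[0,1]
  e1=[0,1,0] f~>[2,4] g~>[2,2]
  e2=[0,0,1] f~>[1,0] g~>[3,2]
  result₁ = (0 2 3; 1 2 2)
2) trace h;k:
  e0=[1,0,0] h~>[2,1,4] k~>[0,1]
  e1=[0,1,0] h~>[4,3,0] k~>[2,2]
  e2=[0,0,1] h~>[1,4,2] k~>[3,2]
  result₂ = (0 2 3; 1 2 2)
Equal? same morphism ✓

Answer: COMMUTES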